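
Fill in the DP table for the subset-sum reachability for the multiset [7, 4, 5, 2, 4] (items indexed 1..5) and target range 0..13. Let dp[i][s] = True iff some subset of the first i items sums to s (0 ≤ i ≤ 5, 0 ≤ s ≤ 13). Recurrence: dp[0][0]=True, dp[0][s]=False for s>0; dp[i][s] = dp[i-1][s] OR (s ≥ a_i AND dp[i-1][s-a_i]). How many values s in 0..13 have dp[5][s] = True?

12

i\s   0   1   2   3   4   5   6   7   8   9  10  11  12  13
  0   T   F   F   F   F   F   F   F   F   F   F   F   F   F
  1   T   F   F   F   F   F   F   T   F   F   F   F   F   F
  2   T   F   F   F   T   F   F   T   F   F   F   T   F   F
  3   T   F   F   F   T   T   F   T   F   T   F   T   T   F
  4   T   F   T   F   T   T   T   T   F   T   F   T   T   T
  5   T   F   T   F   T   T   T   T   T   T   T   T   T   T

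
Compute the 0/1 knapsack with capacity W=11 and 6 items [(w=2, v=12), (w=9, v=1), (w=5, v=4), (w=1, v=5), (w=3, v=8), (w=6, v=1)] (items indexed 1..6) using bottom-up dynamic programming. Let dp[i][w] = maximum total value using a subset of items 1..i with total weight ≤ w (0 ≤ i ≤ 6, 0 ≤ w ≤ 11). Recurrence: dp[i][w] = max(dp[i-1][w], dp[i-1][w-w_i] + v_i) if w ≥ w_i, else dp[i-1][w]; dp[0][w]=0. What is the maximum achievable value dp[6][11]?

29

i\w   0   1   2   3   4   5   6   7   8   9  10  11
  0   0   0   0   0   0   0   0   0   0   0   0   0
  1   0   0  12  12  12  12  12  12  12  12  12  12
  2   0   0  12  12  12  12  12  12  12  12  12  13
  3   0   0  12  12  12  12  12  16  16  16  16  16
  4   0   5  12  17  17  17  17  17  21  21  21  21
  5   0   5  12  17  17  20  25  25  25  25  25  29
  6   0   5  12  17  17  20  25  25  25  25  25  29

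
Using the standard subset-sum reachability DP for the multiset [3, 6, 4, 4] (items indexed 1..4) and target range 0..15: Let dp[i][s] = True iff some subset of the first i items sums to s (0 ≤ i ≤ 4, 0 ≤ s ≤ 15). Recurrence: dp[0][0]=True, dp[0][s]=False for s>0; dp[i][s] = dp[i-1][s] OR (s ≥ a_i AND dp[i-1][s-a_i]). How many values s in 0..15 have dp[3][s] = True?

i\s   0   1   2   3   4   5   6   7   8   9  10  11  12  13  14  15
  0   T   F   F   F   F   F   F   F   F   F   F   F   F   F   F   F
  1   T   F   F   T   F   F   F   F   F   F   F   F   F   F   F   F
  2   T   F   F   T   F   F   T   F   F   T   F   F   F   F   F   F
  3   T   F   F   T   T   F   T   T   F   T   T   F   F   T   F   F
  4   T   F   F   T   T   F   T   T   T   T   T   T   F   T   T   F

8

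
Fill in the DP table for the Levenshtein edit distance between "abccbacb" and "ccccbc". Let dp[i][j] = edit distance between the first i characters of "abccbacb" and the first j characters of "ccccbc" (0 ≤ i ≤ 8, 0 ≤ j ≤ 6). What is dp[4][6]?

   ''  c  c  c  c  b  c
''  0  1  2  3  4  5  6
 a  1  1  2  3  4  5  6
 b  2  2  2  3  4  4  5
 c  3  2  2  2  3  4  4
 c  4  3  2  2  2  3  4
 b  5  4  3  3  3  2  3
 a  6  5  4  4  4  3  3
 c  7  6  5  4  4  4  3
 b  8  7  6  5  5  4  4

4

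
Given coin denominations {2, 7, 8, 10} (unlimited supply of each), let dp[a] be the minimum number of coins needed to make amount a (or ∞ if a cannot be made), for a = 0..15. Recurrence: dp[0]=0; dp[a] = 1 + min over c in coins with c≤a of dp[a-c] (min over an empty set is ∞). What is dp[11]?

 a  0  1  2  3  4  5  6  7  8  9 10 11 12 13 14 15
dp  0  -  1  -  2  -  3  1  1  2  1  3  2  4  2  2
(- denotes ∞ / unreachable)

3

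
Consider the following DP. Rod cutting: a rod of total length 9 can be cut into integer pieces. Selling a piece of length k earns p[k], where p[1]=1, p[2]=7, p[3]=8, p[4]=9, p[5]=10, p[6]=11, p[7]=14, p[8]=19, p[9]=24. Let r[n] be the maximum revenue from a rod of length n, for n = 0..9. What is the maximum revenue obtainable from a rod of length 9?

   n    0    1    2    3    4    5    6    7    8    9
r[n]    0    1    7    8   14   15   21   22   28   29

29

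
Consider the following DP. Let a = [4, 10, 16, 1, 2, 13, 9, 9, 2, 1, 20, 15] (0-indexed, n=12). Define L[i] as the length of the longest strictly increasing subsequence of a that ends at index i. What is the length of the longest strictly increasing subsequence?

4

   i    0    1    2    3    4    5    6    7    8    9   10   11
a[i]    4   10   16    1    2   13    9    9    2    1   20   15
L[i]    1    2    3    1    2    3    3    3    2    1    4    4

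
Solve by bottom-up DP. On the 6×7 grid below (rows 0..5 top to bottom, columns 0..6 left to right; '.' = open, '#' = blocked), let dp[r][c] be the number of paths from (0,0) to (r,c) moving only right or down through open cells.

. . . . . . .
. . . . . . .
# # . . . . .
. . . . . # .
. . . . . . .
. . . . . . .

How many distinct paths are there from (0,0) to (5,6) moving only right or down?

r\c   0   1   2   3   4   5   6
  0   1   1   1   1   1   1   1
  1   1   2   3   4   5   6   7
  2   0   0   3   7  12  18  25
  3   0   0   3  10  22   0  25
  4   0   0   3  13  35  35  60
  5   0   0   3  16  51  86 146

146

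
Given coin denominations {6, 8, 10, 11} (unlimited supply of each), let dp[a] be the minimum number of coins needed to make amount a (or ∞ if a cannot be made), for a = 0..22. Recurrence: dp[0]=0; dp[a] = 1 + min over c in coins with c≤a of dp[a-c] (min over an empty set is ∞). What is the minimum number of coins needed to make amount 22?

 a  0  1  2  3  4  5  6  7  8  9 10 11 12 13 14 15 16 17 18 19 20 21 22
dp  0  -  -  -  -  -  1  -  1  -  1  1  2  -  2  -  2  2  2  2  2  2  2
(- denotes ∞ / unreachable)

2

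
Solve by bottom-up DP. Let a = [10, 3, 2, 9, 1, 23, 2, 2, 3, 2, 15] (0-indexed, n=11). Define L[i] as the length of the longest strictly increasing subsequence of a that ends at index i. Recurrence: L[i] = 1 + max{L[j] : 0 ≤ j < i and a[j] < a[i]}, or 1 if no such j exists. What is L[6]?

   i    0    1    2    3    4    5    6    7    8    9   10
a[i]   10    3    2    9    1   23    2    2    3    2   15
L[i]    1    1    1    2    1    3    2    2    3    2    4

2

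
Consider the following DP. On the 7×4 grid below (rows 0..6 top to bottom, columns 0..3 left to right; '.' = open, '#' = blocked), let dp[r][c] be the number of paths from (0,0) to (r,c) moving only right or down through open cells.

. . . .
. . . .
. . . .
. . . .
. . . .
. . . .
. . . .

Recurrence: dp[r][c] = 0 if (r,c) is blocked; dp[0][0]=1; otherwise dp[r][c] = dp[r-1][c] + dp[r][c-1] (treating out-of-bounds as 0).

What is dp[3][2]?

10

r\c   0   1   2   3
  0   1   1   1   1
  1   1   2   3   4
  2   1   3   6  10
  3   1   4  10  20
  4   1   5  15  35
  5   1   6  21  56
  6   1   7  28  84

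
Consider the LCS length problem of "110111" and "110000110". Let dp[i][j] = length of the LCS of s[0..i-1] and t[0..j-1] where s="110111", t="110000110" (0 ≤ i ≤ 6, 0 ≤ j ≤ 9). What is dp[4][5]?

   ''  1  1  0  0  0  0  1  1  0
''  0  0  0  0  0  0  0  0  0  0
 1  0  1  1  1  1  1  1  1  1  1
 1  0  1  2  2  2  2  2  2  2  2
 0  0  1  2  3  3  3  3  3  3  3
 1  0  1  2  3  3  3  3  4  4  4
 1  0  1  2  3  3  3  3  4  5  5
 1  0  1  2  3  3  3  3  4  5  5

3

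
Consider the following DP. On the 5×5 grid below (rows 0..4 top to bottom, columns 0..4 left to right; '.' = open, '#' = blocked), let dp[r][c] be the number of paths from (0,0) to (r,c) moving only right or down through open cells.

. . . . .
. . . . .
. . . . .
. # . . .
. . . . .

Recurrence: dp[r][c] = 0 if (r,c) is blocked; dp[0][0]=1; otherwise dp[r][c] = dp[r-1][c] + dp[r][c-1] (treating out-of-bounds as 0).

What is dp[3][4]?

r\c   0   1   2   3   4
  0   1   1   1   1   1
  1   1   2   3   4   5
  2   1   3   6  10  15
  3   1   0   6  16  31
  4   1   1   7  23  54

31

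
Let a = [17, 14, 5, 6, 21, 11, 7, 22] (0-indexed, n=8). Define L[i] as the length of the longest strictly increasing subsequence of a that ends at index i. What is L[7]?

   i    0    1    2    3    4    5    6    7
a[i]   17   14    5    6   21   11    7   22
L[i]    1    1    1    2    3    3    3    4

4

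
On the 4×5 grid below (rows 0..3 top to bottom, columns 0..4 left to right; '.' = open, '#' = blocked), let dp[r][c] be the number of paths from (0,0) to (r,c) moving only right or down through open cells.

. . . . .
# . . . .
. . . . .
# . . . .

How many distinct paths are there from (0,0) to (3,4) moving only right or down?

r\c   0   1   2   3   4
  0   1   1   1   1   1
  1   0   1   2   3   4
  2   0   1   3   6  10
  3   0   1   4  10  20

20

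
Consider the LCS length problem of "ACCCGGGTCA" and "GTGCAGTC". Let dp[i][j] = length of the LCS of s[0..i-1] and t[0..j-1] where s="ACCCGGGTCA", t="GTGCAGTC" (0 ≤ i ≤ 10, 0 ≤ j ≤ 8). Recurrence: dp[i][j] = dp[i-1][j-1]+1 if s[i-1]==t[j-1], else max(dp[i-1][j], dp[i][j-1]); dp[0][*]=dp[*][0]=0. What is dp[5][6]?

   ''  G  T  G  C  A  G  T  C
''  0  0  0  0  0  0  0  0  0
 A  0  0  0  0  0  1  1  1  1
 C  0  0  0  0  1  1  1  1  2
 C  0  0  0  0  1  1  1  1  2
 C  0  0  0  0  1  1  1  1  2
 G  0  1  1  1  1  1  2  2  2
 G  0  1  1  2  2  2  2  2  2
 G  0  1  1  2  2  2  3  3  3
 T  0  1  2  2  2  2  3  4  4
 C  0  1  2  2  3  3  3  4  5
 A  0  1  2  2  3  4  4  4  5

2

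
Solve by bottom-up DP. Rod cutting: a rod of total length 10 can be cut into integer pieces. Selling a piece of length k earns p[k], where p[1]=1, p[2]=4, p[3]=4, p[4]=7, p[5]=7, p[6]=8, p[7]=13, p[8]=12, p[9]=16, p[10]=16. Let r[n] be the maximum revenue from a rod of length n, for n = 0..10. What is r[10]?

20

   n    0    1    2    3    4    5    6    7    8    9   10
r[n]    0    1    4    5    8    9   12   13   16   17   20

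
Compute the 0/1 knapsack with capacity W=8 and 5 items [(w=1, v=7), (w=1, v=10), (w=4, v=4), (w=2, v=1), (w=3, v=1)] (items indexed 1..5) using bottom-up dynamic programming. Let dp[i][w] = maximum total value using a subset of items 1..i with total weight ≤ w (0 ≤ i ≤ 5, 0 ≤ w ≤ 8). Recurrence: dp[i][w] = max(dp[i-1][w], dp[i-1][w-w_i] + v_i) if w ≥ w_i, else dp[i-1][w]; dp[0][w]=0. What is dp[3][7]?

i\w   0   1   2   3   4   5   6   7   8
  0   0   0   0   0   0   0   0   0   0
  1   0   7   7   7   7   7   7   7   7
  2   0  10  17  17  17  17  17  17  17
  3   0  10  17  17  17  17  21  21  21
  4   0  10  17  17  18  18  21  21  22
  5   0  10  17  17  18  18  21  21  22

21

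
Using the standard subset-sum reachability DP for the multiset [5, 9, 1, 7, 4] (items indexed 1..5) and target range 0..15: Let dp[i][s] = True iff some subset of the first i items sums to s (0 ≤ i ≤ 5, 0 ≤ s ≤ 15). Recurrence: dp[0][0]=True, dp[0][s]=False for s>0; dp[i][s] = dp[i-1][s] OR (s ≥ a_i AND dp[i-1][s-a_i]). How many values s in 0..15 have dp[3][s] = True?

8

i\s   0   1   2   3   4   5   6   7   8   9  10  11  12  13  14  15
  0   T   F   F   F   F   F   F   F   F   F   F   F   F   F   F   F
  1   T   F   F   F   F   T   F   F   F   F   F   F   F   F   F   F
  2   T   F   F   F   F   T   F   F   F   T   F   F   F   F   T   F
  3   T   T   F   F   F   T   T   F   F   T   T   F   F   F   T   T
  4   T   T   F   F   F   T   T   T   T   T   T   F   T   T   T   T
  5   T   T   F   F   T   T   T   T   T   T   T   T   T   T   T   T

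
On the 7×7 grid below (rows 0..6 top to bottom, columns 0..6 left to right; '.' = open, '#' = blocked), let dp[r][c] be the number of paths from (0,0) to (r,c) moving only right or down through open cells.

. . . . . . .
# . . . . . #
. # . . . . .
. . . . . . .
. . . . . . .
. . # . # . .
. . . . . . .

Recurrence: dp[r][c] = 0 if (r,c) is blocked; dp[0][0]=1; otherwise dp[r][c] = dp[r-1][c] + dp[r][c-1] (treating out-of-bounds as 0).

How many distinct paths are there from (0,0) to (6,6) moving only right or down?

218

r\c   0   1   2   3   4   5   6
  0   1   1   1   1   1   1   1
  1   0   1   2   3   4   5   0
  2   0   0   2   5   9  14  14
  3   0   0   2   7  16  30  44
  4   0   0   2   9  25  55  99
  5   0   0   0   9   0  55 154
  6   0   0   0   9   9  64 218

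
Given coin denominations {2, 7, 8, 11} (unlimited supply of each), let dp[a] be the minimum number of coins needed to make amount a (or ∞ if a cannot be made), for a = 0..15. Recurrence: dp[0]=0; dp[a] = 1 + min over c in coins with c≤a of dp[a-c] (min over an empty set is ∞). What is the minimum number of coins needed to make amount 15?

 a  0  1  2  3  4  5  6  7  8  9 10 11 12 13 14 15
dp  0  -  1  -  2  -  3  1  1  2  2  1  3  2  2  2
(- denotes ∞ / unreachable)

2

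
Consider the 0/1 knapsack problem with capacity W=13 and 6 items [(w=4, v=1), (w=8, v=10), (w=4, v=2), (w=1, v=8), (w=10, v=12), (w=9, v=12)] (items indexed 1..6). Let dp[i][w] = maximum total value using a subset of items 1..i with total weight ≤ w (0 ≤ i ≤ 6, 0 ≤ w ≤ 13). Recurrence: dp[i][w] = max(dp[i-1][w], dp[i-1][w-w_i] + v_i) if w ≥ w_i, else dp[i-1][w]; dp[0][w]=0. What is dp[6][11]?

i\w   0   1   2   3   4   5   6   7   8   9  10  11  12  13
  0   0   0   0   0   0   0   0   0   0   0   0   0   0   0
  1   0   0   0   0   1   1   1   1   1   1   1   1   1   1
  2   0   0   0   0   1   1   1   1  10  10  10  10  11  11
  3   0   0   0   0   2   2   2   2  10  10  10  10  12  12
  4   0   8   8   8   8  10  10  10  10  18  18  18  18  20
  5   0   8   8   8   8  10  10  10  10  18  18  20  20  20
  6   0   8   8   8   8  10  10  10  10  18  20  20  20  20

20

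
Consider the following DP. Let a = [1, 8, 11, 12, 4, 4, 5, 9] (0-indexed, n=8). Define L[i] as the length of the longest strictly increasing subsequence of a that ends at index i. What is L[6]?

3

   i    0    1    2    3    4    5    6    7
a[i]    1    8   11   12    4    4    5    9
L[i]    1    2    3    4    2    2    3    4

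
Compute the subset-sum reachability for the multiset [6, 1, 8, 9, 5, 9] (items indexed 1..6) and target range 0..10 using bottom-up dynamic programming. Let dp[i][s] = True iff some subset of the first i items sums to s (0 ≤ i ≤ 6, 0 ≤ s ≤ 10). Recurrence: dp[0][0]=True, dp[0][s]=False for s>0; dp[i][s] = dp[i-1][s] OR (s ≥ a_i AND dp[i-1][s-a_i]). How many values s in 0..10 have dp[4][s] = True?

i\s   0   1   2   3   4   5   6   7   8   9  10
  0   T   F   F   F   F   F   F   F   F   F   F
  1   T   F   F   F   F   F   T   F   F   F   F
  2   T   T   F   F   F   F   T   T   F   F   F
  3   T   T   F   F   F   F   T   T   T   T   F
  4   T   T   F   F   F   F   T   T   T   T   T
  5   T   T   F   F   F   T   T   T   T   T   T
  6   T   T   F   F   F   T   T   T   T   T   T

7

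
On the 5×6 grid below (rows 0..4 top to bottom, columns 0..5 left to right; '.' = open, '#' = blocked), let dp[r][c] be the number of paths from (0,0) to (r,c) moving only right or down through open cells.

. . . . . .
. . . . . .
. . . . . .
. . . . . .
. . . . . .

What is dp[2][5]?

r\c   0   1   2   3   4   5
  0   1   1   1   1   1   1
  1   1   2   3   4   5   6
  2   1   3   6  10  15  21
  3   1   4  10  20  35  56
  4   1   5  15  35  70 126

21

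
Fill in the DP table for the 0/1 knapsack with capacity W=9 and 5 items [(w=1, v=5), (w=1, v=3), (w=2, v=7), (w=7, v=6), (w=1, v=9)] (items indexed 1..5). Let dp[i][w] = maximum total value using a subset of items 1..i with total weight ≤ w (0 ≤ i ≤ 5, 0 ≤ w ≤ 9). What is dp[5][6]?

24

i\w   0   1   2   3   4   5   6   7   8   9
  0   0   0   0   0   0   0   0   0   0   0
  1   0   5   5   5   5   5   5   5   5   5
  2   0   5   8   8   8   8   8   8   8   8
  3   0   5   8  12  15  15  15  15  15  15
  4   0   5   8  12  15  15  15  15  15  15
  5   0   9  14  17  21  24  24  24  24  24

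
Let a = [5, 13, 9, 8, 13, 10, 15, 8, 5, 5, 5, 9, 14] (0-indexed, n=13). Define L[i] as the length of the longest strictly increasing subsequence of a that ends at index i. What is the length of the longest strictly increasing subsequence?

4

   i    0    1    2    3    4    5    6    7    8    9   10   11   12
a[i]    5   13    9    8   13   10   15    8    5    5    5    9   14
L[i]    1    2    2    2    3    3    4    2    1    1    1    3    4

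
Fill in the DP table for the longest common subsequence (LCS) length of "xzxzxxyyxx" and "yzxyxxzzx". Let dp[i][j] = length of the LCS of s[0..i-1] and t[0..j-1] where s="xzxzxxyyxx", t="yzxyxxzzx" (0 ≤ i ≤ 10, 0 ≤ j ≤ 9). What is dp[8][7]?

4

   ''  y  z  x  y  x  x  z  z  x
''  0  0  0  0  0  0  0  0  0  0
 x  0  0  0  1  1  1  1  1  1  1
 z  0  0  1  1  1  1  1  2  2  2
 x  0  0  1  2  2  2  2  2  2  3
 z  0  0  1  2  2  2  2  3  3  3
 x  0  0  1  2  2  3  3  3  3  4
 x  0  0  1  2  2  3  4  4  4  4
 y  0  1  1  2  3  3  4  4  4  4
 y  0  1  1  2  3  3  4  4  4  4
 x  0  1  1  2  3  4  4  4  4  5
 x  0  1  1  2  3  4  5  5  5  5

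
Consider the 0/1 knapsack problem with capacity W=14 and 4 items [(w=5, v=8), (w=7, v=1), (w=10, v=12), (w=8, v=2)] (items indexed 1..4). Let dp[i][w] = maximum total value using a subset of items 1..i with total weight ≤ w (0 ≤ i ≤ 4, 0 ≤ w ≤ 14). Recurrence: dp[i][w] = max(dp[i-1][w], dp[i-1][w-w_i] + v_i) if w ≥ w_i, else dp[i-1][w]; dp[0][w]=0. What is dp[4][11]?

i\w   0   1   2   3   4   5   6   7   8   9  10  11  12  13  14
  0   0   0   0   0   0   0   0   0   0   0   0   0   0   0   0
  1   0   0   0   0   0   8   8   8   8   8   8   8   8   8   8
  2   0   0   0   0   0   8   8   8   8   8   8   8   9   9   9
  3   0   0   0   0   0   8   8   8   8   8  12  12  12  12  12
  4   0   0   0   0   0   8   8   8   8   8  12  12  12  12  12

12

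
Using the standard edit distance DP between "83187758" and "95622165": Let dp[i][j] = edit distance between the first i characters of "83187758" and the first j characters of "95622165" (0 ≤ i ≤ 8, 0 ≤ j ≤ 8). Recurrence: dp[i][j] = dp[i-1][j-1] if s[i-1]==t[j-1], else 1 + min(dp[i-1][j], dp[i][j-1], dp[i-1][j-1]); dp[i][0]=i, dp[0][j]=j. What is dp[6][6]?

   ''  9  5  6  2  2  1  6  5
''  0  1  2  3  4  5  6  7  8
 8  1  1  2  3  4  5  6  7  8
 3  2  2  2  3  4  5  6  7  8
 1  3  3  3  3  4  5  5  6  7
 8  4  4  4  4  4  5  6  6  7
 7  5  5  5  5  5  5  6  7  7
 7  6  6  6  6  6  6  6  7  8
 5  7  7  6  7  7  7  7  7  7
 8  8  8  7  7  8  8  8  8  8

6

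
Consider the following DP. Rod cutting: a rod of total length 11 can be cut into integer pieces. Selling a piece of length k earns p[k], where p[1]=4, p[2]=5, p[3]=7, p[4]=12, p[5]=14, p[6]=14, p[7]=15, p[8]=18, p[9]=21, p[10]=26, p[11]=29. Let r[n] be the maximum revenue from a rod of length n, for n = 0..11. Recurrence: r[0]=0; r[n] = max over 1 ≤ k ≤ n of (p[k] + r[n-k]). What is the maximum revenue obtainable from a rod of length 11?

44

   n    0    1    2    3    4    5    6    7    8    9   10   11
r[n]    0    4    8   12   16   20   24   28   32   36   40   44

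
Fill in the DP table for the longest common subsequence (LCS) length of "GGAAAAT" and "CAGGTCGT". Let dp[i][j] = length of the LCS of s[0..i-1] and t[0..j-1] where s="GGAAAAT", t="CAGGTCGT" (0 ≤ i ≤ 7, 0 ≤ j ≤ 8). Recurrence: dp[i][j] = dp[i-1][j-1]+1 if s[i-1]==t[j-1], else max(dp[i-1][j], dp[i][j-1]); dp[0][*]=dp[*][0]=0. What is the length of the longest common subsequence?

3

   ''  C  A  G  G  T  C  G  T
''  0  0  0  0  0  0  0  0  0
 G  0  0  0  1  1  1  1  1  1
 G  0  0  0  1  2  2  2  2  2
 A  0  0  1  1  2  2  2  2  2
 A  0  0  1  1  2  2  2  2  2
 A  0  0  1  1  2  2  2  2  2
 A  0  0  1  1  2  2  2  2  2
 T  0  0  1  1  2  3  3  3  3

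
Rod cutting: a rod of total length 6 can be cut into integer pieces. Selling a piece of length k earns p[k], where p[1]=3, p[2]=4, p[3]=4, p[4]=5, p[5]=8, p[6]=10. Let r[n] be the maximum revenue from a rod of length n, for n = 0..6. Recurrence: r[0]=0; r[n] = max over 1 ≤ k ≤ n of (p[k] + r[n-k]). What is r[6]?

18

   n    0    1    2    3    4    5    6
r[n]    0    3    6    9   12   15   18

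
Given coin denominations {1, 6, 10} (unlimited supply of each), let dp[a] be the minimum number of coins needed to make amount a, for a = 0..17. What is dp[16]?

2

 a  0  1  2  3  4  5  6  7  8  9 10 11 12 13 14 15 16 17
dp  0  1  2  3  4  5  1  2  3  4  1  2  2  3  4  5  2  3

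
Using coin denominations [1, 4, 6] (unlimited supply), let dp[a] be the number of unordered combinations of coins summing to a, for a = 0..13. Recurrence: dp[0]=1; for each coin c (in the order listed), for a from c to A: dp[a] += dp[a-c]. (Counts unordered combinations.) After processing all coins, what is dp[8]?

after  coin     0     1     2     3     4     5     6     7     8     9    10    11    12    13
          1     1     1     1     1     1     1     1     1     1     1     1     1     1     1
          4     1     1     1     1     2     2     2     2     3     3     3     3     4     4
          6     1     1     1     1     2     2     3     3     4     4     5     5     7     7

4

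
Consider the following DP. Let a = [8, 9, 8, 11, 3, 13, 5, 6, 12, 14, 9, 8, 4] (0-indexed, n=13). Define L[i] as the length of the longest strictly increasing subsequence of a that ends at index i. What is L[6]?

   i    0    1    2    3    4    5    6    7    8    9   10   11   12
a[i]    8    9    8   11    3   13    5    6   12   14    9    8    4
L[i]    1    2    1    3    1    4    2    3    4    5    4    4    2

2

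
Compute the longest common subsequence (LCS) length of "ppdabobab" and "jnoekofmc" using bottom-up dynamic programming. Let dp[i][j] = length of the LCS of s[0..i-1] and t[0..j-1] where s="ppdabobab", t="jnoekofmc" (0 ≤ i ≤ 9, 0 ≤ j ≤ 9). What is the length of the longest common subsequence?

   ''  j  n  o  e  k  o  f  m  c
''  0  0  0  0  0  0  0  0  0  0
 p  0  0  0  0  0  0  0  0  0  0
 p  0  0  0  0  0  0  0  0  0  0
 d  0  0  0  0  0  0  0  0  0  0
 a  0  0  0  0  0  0  0  0  0  0
 b  0  0  0  0  0  0  0  0  0  0
 o  0  0  0  1  1  1  1  1  1  1
 b  0  0  0  1  1  1  1  1  1  1
 a  0  0  0  1  1  1  1  1  1  1
 b  0  0  0  1  1  1  1  1  1  1

1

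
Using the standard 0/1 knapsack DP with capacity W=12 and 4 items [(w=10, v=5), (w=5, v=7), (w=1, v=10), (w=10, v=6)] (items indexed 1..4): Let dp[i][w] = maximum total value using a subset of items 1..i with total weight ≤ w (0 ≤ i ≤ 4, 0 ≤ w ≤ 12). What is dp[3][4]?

i\w   0   1   2   3   4   5   6   7   8   9  10  11  12
  0   0   0   0   0   0   0   0   0   0   0   0   0   0
  1   0   0   0   0   0   0   0   0   0   0   5   5   5
  2   0   0   0   0   0   7   7   7   7   7   7   7   7
  3   0  10  10  10  10  10  17  17  17  17  17  17  17
  4   0  10  10  10  10  10  17  17  17  17  17  17  17

10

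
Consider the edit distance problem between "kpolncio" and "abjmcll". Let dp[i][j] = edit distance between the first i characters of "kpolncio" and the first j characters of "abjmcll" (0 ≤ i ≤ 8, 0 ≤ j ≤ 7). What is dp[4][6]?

   ''  a  b  j  m  c  l  l
''  0  1  2  3  4  5  6  7
 k  1  1  2  3  4  5  6  7
 p  2  2  2  3  4  5  6  7
 o  3  3  3  3  4  5  6  7
 l  4  4  4  4  4  5  5  6
 n  5  5  5  5  5  5  6  6
 c  6  6  6  6  6  5  6  7
 i  7  7  7  7  7  6  6  7
 o  8  8  8  8  8  7  7  7

5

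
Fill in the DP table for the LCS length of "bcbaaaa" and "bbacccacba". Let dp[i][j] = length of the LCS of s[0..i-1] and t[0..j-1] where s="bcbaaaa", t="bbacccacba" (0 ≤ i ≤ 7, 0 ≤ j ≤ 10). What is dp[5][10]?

   ''  b  b  a  c  c  c  a  c  b  a
''  0  0  0  0  0  0  0  0  0  0  0
 b  0  1  1  1  1  1  1  1  1  1  1
 c  0  1  1  1  2  2  2  2  2  2  2
 b  0  1  2  2  2  2  2  2  2  3  3
 a  0  1  2  3  3  3  3  3  3  3  4
 a  0  1  2  3  3  3  3  4  4  4  4
 a  0  1  2  3  3  3  3  4  4  4  5
 a  0  1  2  3  3  3  3  4  4  4  5

4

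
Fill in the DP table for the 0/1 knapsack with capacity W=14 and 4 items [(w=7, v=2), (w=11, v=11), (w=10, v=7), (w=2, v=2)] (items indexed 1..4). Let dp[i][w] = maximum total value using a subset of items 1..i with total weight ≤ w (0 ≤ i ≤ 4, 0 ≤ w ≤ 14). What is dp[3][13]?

11

i\w   0   1   2   3   4   5   6   7   8   9  10  11  12  13  14
  0   0   0   0   0   0   0   0   0   0   0   0   0   0   0   0
  1   0   0   0   0   0   0   0   2   2   2   2   2   2   2   2
  2   0   0   0   0   0   0   0   2   2   2   2  11  11  11  11
  3   0   0   0   0   0   0   0   2   2   2   7  11  11  11  11
  4   0   0   2   2   2   2   2   2   2   4   7  11  11  13  13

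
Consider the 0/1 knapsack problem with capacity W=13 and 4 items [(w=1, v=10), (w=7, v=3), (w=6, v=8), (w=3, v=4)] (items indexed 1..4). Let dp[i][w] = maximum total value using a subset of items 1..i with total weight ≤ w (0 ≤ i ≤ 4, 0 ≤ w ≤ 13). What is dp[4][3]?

10

i\w   0   1   2   3   4   5   6   7   8   9  10  11  12  13
  0   0   0   0   0   0   0   0   0   0   0   0   0   0   0
  1   0  10  10  10  10  10  10  10  10  10  10  10  10  10
  2   0  10  10  10  10  10  10  10  13  13  13  13  13  13
  3   0  10  10  10  10  10  10  18  18  18  18  18  18  18
  4   0  10  10  10  14  14  14  18  18  18  22  22  22  22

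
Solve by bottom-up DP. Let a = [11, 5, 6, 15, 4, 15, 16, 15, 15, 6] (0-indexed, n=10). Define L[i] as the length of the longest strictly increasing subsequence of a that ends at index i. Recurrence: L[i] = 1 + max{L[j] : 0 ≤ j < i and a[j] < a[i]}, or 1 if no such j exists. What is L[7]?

3

   i    0    1    2    3    4    5    6    7    8    9
a[i]   11    5    6   15    4   15   16   15   15    6
L[i]    1    1    2    3    1    3    4    3    3    2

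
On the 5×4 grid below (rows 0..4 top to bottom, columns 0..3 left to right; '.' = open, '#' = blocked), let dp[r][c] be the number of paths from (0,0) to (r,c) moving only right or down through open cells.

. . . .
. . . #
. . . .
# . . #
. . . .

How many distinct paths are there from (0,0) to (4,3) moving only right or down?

12

r\c   0   1   2   3
  0   1   1   1   1
  1   1   2   3   0
  2   1   3   6   6
  3   0   3   9   0
  4   0   3  12  12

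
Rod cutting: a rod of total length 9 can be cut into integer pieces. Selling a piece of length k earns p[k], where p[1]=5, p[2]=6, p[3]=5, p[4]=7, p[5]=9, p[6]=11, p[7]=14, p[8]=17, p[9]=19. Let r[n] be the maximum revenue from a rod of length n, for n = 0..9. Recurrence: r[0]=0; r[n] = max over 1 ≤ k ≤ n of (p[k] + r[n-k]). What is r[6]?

30

   n    0    1    2    3    4    5    6    7    8    9
r[n]    0    5   10   15   20   25   30   35   40   45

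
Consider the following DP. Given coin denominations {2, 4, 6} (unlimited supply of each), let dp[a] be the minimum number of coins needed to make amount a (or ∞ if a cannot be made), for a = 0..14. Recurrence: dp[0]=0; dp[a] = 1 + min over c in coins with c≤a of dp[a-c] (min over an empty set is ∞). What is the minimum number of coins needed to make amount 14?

3

 a  0  1  2  3  4  5  6  7  8  9 10 11 12 13 14
dp  0  -  1  -  1  -  1  -  2  -  2  -  2  -  3
(- denotes ∞ / unreachable)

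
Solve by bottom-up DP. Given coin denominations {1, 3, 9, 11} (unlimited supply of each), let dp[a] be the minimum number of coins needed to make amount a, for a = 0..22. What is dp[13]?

3

 a  0  1  2  3  4  5  6  7  8  9 10 11 12 13 14 15 16 17 18 19 20 21 22
dp  0  1  2  1  2  3  2  3  4  1  2  1  2  3  2  3  4  3  2  3  2  3  2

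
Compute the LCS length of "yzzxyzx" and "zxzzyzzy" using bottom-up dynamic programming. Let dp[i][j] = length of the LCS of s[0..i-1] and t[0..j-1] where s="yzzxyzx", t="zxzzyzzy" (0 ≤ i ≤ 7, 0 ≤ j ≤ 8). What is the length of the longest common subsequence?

4

   ''  z  x  z  z  y  z  z  y
''  0  0  0  0  0  0  0  0  0
 y  0  0  0  0  0  1  1  1  1
 z  0  1  1  1  1  1  2  2  2
 z  0  1  1  2  2  2  2  3  3
 x  0  1  2  2  2  2  2  3  3
 y  0  1  2  2  2  3  3  3  4
 z  0  1  2  3  3  3  4  4  4
 x  0  1  2  3  3  3  4  4  4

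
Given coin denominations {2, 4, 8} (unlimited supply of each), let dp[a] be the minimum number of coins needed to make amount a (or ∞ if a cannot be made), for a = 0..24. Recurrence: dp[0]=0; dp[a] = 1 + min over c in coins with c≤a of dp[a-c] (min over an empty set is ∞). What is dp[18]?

 a  0  1  2  3  4  5  6  7  8  9 10 11 12 13 14 15 16 17 18 19 20 21 22 23 24
dp  0  -  1  -  1  -  2  -  1  -  2  -  2  -  3  -  2  -  3  -  3  -  4  -  3
(- denotes ∞ / unreachable)

3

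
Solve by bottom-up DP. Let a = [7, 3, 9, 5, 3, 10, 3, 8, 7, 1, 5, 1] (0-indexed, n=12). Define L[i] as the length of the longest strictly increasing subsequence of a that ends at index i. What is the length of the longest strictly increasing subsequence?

3

   i    0    1    2    3    4    5    6    7    8    9   10   11
a[i]    7    3    9    5    3   10    3    8    7    1    5    1
L[i]    1    1    2    2    1    3    1    3    3    1    2    1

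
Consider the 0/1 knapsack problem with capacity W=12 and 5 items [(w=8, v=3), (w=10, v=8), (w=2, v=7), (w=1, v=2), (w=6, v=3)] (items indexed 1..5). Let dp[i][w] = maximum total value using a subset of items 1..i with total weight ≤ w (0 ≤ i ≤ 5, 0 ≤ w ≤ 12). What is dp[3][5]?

7

i\w   0   1   2   3   4   5   6   7   8   9  10  11  12
  0   0   0   0   0   0   0   0   0   0   0   0   0   0
  1   0   0   0   0   0   0   0   0   3   3   3   3   3
  2   0   0   0   0   0   0   0   0   3   3   8   8   8
  3   0   0   7   7   7   7   7   7   7   7  10  10  15
  4   0   2   7   9   9   9   9   9   9   9  10  12  15
  5   0   2   7   9   9   9   9   9  10  12  12  12  15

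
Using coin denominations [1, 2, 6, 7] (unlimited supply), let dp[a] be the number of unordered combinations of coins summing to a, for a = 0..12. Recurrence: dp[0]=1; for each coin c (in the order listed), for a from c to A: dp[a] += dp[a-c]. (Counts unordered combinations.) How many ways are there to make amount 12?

after  coin     0     1     2     3     4     5     6     7     8     9    10    11    12
          1     1     1     1     1     1     1     1     1     1     1     1     1     1
          2     1     1     2     2     3     3     4     4     5     5     6     6     7
          6     1     1     2     2     3     3     5     5     7     7     9     9    12
          7     1     1     2     2     3     3     5     6     8     9    11    12    15

15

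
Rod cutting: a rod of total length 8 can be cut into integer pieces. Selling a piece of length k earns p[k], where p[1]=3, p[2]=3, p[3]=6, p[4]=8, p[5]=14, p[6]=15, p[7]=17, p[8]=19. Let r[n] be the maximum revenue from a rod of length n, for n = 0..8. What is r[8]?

   n    0    1    2    3    4    5    6    7    8
r[n]    0    3    6    9   12   15   18   21   24

24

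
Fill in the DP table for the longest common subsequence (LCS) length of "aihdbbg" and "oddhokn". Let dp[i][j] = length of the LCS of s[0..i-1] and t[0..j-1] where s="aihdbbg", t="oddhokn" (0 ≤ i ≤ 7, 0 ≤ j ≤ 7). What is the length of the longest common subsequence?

1

   ''  o  d  d  h  o  k  n
''  0  0  0  0  0  0  0  0
 a  0  0  0  0  0  0  0  0
 i  0  0  0  0  0  0  0  0
 h  0  0  0  0  1  1  1  1
 d  0  0  1  1  1  1  1  1
 b  0  0  1  1  1  1  1  1
 b  0  0  1  1  1  1  1  1
 g  0  0  1  1  1  1  1  1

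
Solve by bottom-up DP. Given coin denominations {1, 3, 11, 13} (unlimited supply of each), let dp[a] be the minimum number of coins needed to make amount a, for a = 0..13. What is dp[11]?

 a  0  1  2  3  4  5  6  7  8  9 10 11 12 13
dp  0  1  2  1  2  3  2  3  4  3  4  1  2  1

1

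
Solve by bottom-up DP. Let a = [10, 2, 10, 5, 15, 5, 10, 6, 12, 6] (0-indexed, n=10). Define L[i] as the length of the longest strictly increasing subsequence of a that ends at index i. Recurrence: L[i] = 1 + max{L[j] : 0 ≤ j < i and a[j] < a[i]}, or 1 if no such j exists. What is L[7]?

   i    0    1    2    3    4    5    6    7    8    9
a[i]   10    2   10    5   15    5   10    6   12    6
L[i]    1    1    2    2    3    2    3    3    4    3

3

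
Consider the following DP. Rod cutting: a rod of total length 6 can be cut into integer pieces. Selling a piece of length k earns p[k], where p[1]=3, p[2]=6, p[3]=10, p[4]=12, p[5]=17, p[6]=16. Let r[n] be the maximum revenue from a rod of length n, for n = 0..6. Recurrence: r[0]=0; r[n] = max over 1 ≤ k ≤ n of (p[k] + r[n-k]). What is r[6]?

20

   n    0    1    2    3    4    5    6
r[n]    0    3    6   10   13   17   20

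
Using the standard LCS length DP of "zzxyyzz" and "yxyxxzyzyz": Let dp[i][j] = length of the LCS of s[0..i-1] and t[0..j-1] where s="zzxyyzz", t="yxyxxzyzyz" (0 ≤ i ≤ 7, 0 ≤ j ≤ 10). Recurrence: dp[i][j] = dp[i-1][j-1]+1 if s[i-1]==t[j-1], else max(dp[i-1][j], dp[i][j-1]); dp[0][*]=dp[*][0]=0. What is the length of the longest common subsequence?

5

   ''  y  x  y  x  x  z  y  z  y  z
''  0  0  0  0  0  0  0  0  0  0  0
 z  0  0  0  0  0  0  1  1  1  1  1
 z  0  0  0  0  0  0  1  1  2  2  2
 x  0  0  1  1  1  1  1  1  2  2  2
 y  0  1  1  2  2  2  2  2  2  3  3
 y  0  1  1  2  2  2  2  3  3  3  3
 z  0  1  1  2  2  2  3  3  4  4  4
 z  0  1  1  2  2  2  3  3  4  4  5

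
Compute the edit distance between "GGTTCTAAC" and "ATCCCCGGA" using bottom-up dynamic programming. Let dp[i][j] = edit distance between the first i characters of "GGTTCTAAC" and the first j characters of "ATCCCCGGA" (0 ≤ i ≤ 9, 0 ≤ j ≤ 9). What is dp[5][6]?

   ''  A  T  C  C  C  C  G  G  A
''  0  1  2  3  4  5  6  7  8  9
 G  1  1  2  3  4  5  6  6  7  8
 G  2  2  2  3  4  5  6  6  6  7
 T  3  3  2  3  4  5  6  7  7  7
 T  4  4  3  3  4  5  6  7  8  8
 C  5  5  4  3  3  4  5  6  7  8
 T  6  6  5  4  4  4  5  6  7  8
 A  7  6  6  5  5  5  5  6  7  7
 A  8  7  7  6  6  6  6  6  7  7
 C  9  8  8  7  6  6  6  7  7  8

5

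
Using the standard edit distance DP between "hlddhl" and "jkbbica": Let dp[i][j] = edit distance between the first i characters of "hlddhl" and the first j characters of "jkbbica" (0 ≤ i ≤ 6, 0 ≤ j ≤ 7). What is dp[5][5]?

5

   ''  j  k  b  b  i  c  a
''  0  1  2  3  4  5  6  7
 h  1  1  2  3  4  5  6  7
 l  2  2  2  3  4  5  6  7
 d  3  3  3  3  4  5  6  7
 d  4  4  4  4  4  5  6  7
 h  5  5  5  5  5  5  6  7
 l  6  6  6  6  6  6  6  7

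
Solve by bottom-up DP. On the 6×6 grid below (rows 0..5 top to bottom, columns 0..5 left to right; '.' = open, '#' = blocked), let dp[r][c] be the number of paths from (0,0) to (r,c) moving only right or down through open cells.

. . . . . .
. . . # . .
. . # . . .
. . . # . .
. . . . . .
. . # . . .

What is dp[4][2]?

9

r\c   0   1   2   3   4   5
  0   1   1   1   1   1   1
  1   1   2   3   0   1   2
  2   1   3   0   0   1   3
  3   1   4   4   0   1   4
  4   1   5   9   9  10  14
  5   1   6   0   9  19  33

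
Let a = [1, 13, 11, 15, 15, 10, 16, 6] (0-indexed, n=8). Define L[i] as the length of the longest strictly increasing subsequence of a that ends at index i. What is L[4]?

3

   i    0    1    2    3    4    5    6    7
a[i]    1   13   11   15   15   10   16    6
L[i]    1    2    2    3    3    2    4    2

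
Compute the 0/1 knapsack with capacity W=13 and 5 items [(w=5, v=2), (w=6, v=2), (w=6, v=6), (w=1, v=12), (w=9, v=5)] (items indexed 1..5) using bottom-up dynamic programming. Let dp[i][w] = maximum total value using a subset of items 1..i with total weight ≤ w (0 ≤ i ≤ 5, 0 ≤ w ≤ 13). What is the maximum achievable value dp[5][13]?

20

i\w   0   1   2   3   4   5   6   7   8   9  10  11  12  13
  0   0   0   0   0   0   0   0   0   0   0   0   0   0   0
  1   0   0   0   0   0   2   2   2   2   2   2   2   2   2
  2   0   0   0   0   0   2   2   2   2   2   2   4   4   4
  3   0   0   0   0   0   2   6   6   6   6   6   8   8   8
  4   0  12  12  12  12  12  14  18  18  18  18  18  20  20
  5   0  12  12  12  12  12  14  18  18  18  18  18  20  20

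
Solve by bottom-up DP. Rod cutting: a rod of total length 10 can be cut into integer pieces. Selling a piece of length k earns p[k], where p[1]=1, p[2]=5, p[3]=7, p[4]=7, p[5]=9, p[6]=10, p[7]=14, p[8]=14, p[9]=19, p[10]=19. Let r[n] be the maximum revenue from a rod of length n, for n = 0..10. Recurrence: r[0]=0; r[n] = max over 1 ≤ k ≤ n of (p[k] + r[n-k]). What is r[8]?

20

   n    0    1    2    3    4    5    6    7    8    9   10
r[n]    0    1    5    7   10   12   15   17   20   22   25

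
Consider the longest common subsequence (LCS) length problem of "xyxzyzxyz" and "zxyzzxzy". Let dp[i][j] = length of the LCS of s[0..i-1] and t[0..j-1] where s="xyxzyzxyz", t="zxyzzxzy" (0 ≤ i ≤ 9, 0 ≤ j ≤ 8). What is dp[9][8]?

6

   ''  z  x  y  z  z  x  z  y
''  0  0  0  0  0  0  0  0  0
 x  0  0  1  1  1  1  1  1  1
 y  0  0  1  2  2  2  2  2  2
 x  0  0  1  2  2  2  3  3  3
 z  0  1  1  2  3  3  3  4  4
 y  0  1  1  2  3  3  3  4  5
 z  0  1  1  2  3  4  4  4  5
 x  0  1  2  2  3  4  5  5  5
 y  0  1  2  3  3  4  5  5  6
 z  0  1  2  3  4  4  5  6  6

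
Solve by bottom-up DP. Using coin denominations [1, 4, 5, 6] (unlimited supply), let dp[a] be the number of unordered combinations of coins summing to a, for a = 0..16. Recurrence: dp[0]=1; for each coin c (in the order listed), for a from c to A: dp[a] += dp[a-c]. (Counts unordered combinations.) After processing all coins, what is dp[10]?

after  coin     0     1     2     3     4     5     6     7     8     9    10    11    12    13    14    15    16
          1     1     1     1     1     1     1     1     1     1     1     1     1     1     1     1     1     1
          4     1     1     1     1     2     2     2     2     3     3     3     3     4     4     4     4     5
          5     1     1     1     1     2     3     3     3     4     5     6     6     7     8     9    10    11
          6     1     1     1     1     2     3     4     4     5     6     8     9    11    12    14    16    19

8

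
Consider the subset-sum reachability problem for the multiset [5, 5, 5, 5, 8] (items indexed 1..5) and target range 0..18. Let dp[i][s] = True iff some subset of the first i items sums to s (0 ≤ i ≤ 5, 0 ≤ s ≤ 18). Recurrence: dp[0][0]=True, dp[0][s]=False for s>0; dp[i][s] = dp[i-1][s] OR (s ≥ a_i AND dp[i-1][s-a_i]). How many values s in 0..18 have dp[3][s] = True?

i\s   0   1   2   3   4   5   6   7   8   9  10  11  12  13  14  15  16  17  18
  0   T   F   F   F   F   F   F   F   F   F   F   F   F   F   F   F   F   F   F
  1   T   F   F   F   F   T   F   F   F   F   F   F   F   F   F   F   F   F   F
  2   T   F   F   F   F   T   F   F   F   F   T   F   F   F   F   F   F   F   F
  3   T   F   F   F   F   T   F   F   F   F   T   F   F   F   F   T   F   F   F
  4   T   F   F   F   F   T   F   F   F   F   T   F   F   F   F   T   F   F   F
  5   T   F   F   F   F   T   F   F   T   F   T   F   F   T   F   T   F   F   T

4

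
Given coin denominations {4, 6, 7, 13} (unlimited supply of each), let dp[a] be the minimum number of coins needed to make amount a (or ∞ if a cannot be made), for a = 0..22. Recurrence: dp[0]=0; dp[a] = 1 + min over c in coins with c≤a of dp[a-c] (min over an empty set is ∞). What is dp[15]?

 a  0  1  2  3  4  5  6  7  8  9 10 11 12 13 14 15 16 17 18 19 20 21 22
dp  0  -  -  -  1  -  1  1  2  -  2  2  2  1  2  3  3  2  3  2  2  3  4
(- denotes ∞ / unreachable)

3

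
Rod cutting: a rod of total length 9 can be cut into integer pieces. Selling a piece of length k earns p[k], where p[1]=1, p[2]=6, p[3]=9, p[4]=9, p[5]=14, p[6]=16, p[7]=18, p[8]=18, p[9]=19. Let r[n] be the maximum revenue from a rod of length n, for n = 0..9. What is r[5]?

15

   n    0    1    2    3    4    5    6    7    8    9
r[n]    0    1    6    9   12   15   18   21   24   27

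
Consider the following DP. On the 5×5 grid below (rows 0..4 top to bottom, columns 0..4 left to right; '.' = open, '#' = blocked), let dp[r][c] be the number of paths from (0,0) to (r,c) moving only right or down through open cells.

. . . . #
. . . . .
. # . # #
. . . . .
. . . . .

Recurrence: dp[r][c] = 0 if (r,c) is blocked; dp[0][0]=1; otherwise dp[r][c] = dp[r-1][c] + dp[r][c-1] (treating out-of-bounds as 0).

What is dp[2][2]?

3

r\c   0   1   2   3   4
  0   1   1   1   1   0
  1   1   2   3   4   4
  2   1   0   3   0   0
  3   1   1   4   4   4
  4   1   2   6  10  14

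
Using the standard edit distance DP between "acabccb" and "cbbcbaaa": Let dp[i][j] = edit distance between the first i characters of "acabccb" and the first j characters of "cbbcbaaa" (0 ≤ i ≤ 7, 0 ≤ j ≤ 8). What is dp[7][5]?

   ''  c  b  b  c  b  a  a  a
''  0  1  2  3  4  5  6  7  8
 a  1  1  2  3  4  5  5  6  7
 c  2  1  2  3  3  4  5  6  7
 a  3  2  2  3  4  4  4  5  6
 b  4  3  2  2  3  4  5  5  6
 c  5  4  3  3  2  3  4  5  6
 c  6  5  4  4  3  3  4  5  6
 b  7  6  5  4  4  3  4  5  6

3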